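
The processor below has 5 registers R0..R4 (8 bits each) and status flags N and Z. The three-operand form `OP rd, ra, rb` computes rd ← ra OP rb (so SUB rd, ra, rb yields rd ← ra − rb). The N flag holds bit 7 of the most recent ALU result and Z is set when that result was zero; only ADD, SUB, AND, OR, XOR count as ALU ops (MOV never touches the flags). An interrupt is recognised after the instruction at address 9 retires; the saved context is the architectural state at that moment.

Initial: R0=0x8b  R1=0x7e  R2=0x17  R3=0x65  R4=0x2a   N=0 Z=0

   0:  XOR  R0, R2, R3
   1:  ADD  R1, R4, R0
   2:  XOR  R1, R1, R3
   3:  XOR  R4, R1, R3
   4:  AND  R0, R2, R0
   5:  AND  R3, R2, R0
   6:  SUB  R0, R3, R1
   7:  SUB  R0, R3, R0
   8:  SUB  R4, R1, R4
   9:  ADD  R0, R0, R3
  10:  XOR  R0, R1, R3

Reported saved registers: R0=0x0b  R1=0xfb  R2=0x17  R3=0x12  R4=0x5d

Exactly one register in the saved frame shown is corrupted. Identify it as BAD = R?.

BAD = R1

after  0: R0=0x72 R1=0x7e R2=0x17 R3=0x65 R4=0x2a  N=0 Z=0
after  1: R0=0x72 R1=0x9c R2=0x17 R3=0x65 R4=0x2a  N=1 Z=0
after  2: R0=0x72 R1=0xf9 R2=0x17 R3=0x65 R4=0x2a  N=1 Z=0
after  3: R0=0x72 R1=0xf9 R2=0x17 R3=0x65 R4=0x9c  N=1 Z=0
after  4: R0=0x12 R1=0xf9 R2=0x17 R3=0x65 R4=0x9c  N=0 Z=0
after  5: R0=0x12 R1=0xf9 R2=0x17 R3=0x12 R4=0x9c  N=0 Z=0
after  6: R0=0x19 R1=0xf9 R2=0x17 R3=0x12 R4=0x9c  N=0 Z=0
after  7: R0=0xf9 R1=0xf9 R2=0x17 R3=0x12 R4=0x9c  N=1 Z=0
after  8: R0=0xf9 R1=0xf9 R2=0x17 R3=0x12 R4=0x5d  N=0 Z=0
after  9: R0=0x0b R1=0xf9 R2=0x17 R3=0x12 R4=0x5d  N=0 Z=0
-- IRQ taken; context saved, return-PC = 10 --
mismatch: R1: reported 0xfb vs actual 0xf9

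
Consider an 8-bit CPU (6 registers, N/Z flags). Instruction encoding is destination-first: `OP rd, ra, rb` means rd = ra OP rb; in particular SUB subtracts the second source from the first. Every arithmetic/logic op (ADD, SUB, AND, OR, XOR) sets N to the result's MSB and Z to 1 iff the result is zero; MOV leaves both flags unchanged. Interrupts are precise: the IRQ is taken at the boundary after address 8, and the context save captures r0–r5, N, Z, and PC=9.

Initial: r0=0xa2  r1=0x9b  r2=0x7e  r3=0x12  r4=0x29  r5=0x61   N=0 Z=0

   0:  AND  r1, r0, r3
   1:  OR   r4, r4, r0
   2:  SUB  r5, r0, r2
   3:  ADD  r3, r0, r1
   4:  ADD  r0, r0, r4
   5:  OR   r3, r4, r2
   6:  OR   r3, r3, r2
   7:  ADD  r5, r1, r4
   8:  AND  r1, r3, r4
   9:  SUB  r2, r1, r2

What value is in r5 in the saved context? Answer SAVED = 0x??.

SAVED = 0xad

after  0: r0=0xa2 r1=0x02 r2=0x7e r3=0x12 r4=0x29 r5=0x61  N=0 Z=0
after  1: r0=0xa2 r1=0x02 r2=0x7e r3=0x12 r4=0xab r5=0x61  N=1 Z=0
after  2: r0=0xa2 r1=0x02 r2=0x7e r3=0x12 r4=0xab r5=0x24  N=0 Z=0
after  3: r0=0xa2 r1=0x02 r2=0x7e r3=0xa4 r4=0xab r5=0x24  N=1 Z=0
after  4: r0=0x4d r1=0x02 r2=0x7e r3=0xa4 r4=0xab r5=0x24  N=0 Z=0
after  5: r0=0x4d r1=0x02 r2=0x7e r3=0xff r4=0xab r5=0x24  N=1 Z=0
after  6: r0=0x4d r1=0x02 r2=0x7e r3=0xff r4=0xab r5=0x24  N=1 Z=0
after  7: r0=0x4d r1=0x02 r2=0x7e r3=0xff r4=0xab r5=0xad  N=1 Z=0
after  8: r0=0x4d r1=0xab r2=0x7e r3=0xff r4=0xab r5=0xad  N=1 Z=0
-- IRQ taken; context saved, return-PC = 9 --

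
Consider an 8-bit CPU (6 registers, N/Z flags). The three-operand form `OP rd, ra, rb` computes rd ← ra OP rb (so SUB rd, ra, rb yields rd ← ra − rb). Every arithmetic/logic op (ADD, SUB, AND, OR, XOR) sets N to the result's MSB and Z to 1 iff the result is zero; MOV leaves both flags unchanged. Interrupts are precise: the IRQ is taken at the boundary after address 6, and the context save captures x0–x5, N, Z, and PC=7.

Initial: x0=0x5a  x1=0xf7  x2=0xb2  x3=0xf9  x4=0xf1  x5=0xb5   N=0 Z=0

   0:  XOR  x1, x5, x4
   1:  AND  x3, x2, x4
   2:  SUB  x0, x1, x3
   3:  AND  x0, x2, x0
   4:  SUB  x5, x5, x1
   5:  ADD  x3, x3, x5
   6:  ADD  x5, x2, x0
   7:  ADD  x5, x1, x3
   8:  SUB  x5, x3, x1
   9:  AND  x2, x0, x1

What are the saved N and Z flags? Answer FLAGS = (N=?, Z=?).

after  0: x0=0x5a x1=0x44 x2=0xb2 x3=0xf9 x4=0xf1 x5=0xb5  N=0 Z=0
after  1: x0=0x5a x1=0x44 x2=0xb2 x3=0xb0 x4=0xf1 x5=0xb5  N=1 Z=0
after  2: x0=0x94 x1=0x44 x2=0xb2 x3=0xb0 x4=0xf1 x5=0xb5  N=1 Z=0
after  3: x0=0x90 x1=0x44 x2=0xb2 x3=0xb0 x4=0xf1 x5=0xb5  N=1 Z=0
after  4: x0=0x90 x1=0x44 x2=0xb2 x3=0xb0 x4=0xf1 x5=0x71  N=0 Z=0
after  5: x0=0x90 x1=0x44 x2=0xb2 x3=0x21 x4=0xf1 x5=0x71  N=0 Z=0
after  6: x0=0x90 x1=0x44 x2=0xb2 x3=0x21 x4=0xf1 x5=0x42  N=0 Z=0
-- IRQ taken; context saved, return-PC = 7 --

FLAGS = (N=0, Z=0)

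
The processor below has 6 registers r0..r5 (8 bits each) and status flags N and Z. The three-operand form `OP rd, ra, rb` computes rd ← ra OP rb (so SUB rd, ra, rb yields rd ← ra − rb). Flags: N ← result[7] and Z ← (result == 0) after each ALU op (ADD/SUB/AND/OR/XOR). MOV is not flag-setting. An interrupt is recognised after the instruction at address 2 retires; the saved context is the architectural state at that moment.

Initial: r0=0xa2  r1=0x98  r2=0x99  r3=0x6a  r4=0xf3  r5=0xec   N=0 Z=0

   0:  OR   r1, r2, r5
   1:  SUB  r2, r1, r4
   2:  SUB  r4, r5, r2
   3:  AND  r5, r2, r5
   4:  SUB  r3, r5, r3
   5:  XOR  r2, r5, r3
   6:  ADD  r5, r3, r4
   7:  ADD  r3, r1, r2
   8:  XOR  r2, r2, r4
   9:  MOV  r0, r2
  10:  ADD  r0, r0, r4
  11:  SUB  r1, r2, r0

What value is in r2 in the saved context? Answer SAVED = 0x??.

after  0: r0=0xa2 r1=0xfd r2=0x99 r3=0x6a r4=0xf3 r5=0xec  N=1 Z=0
after  1: r0=0xa2 r1=0xfd r2=0x0a r3=0x6a r4=0xf3 r5=0xec  N=0 Z=0
after  2: r0=0xa2 r1=0xfd r2=0x0a r3=0x6a r4=0xe2 r5=0xec  N=1 Z=0
-- IRQ taken; context saved, return-PC = 3 --

SAVED = 0x0a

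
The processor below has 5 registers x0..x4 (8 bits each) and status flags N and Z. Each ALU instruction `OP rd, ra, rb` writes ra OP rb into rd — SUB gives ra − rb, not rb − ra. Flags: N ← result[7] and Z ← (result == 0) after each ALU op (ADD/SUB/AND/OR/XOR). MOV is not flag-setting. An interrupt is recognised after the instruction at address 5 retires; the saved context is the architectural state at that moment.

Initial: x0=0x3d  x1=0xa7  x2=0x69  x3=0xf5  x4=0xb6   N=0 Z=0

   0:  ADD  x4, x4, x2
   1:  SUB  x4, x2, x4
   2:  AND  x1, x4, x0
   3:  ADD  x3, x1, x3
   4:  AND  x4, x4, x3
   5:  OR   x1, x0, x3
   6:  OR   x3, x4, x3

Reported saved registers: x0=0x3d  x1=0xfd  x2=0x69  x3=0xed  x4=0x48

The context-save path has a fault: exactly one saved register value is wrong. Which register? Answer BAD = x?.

BAD = x3

after  0: x0=0x3d x1=0xa7 x2=0x69 x3=0xf5 x4=0x1f  N=0 Z=0
after  1: x0=0x3d x1=0xa7 x2=0x69 x3=0xf5 x4=0x4a  N=0 Z=0
after  2: x0=0x3d x1=0x08 x2=0x69 x3=0xf5 x4=0x4a  N=0 Z=0
after  3: x0=0x3d x1=0x08 x2=0x69 x3=0xfd x4=0x4a  N=1 Z=0
after  4: x0=0x3d x1=0x08 x2=0x69 x3=0xfd x4=0x48  N=0 Z=0
after  5: x0=0x3d x1=0xfd x2=0x69 x3=0xfd x4=0x48  N=1 Z=0
-- IRQ taken; context saved, return-PC = 6 --
mismatch: x3: reported 0xed vs actual 0xfd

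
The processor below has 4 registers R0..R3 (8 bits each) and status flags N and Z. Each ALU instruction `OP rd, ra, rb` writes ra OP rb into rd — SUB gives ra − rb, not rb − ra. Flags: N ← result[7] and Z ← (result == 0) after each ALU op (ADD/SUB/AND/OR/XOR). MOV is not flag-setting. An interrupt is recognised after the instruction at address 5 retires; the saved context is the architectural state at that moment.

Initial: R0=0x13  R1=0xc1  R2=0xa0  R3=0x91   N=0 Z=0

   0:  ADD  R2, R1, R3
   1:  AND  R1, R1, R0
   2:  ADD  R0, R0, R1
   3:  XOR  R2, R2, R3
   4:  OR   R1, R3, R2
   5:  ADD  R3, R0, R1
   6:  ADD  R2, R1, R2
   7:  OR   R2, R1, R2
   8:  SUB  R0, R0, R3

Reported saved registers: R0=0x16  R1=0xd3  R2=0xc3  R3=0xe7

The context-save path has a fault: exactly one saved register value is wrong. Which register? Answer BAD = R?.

after  0: R0=0x13 R1=0xc1 R2=0x52 R3=0x91  N=0 Z=0
after  1: R0=0x13 R1=0x01 R2=0x52 R3=0x91  N=0 Z=0
after  2: R0=0x14 R1=0x01 R2=0x52 R3=0x91  N=0 Z=0
after  3: R0=0x14 R1=0x01 R2=0xc3 R3=0x91  N=1 Z=0
after  4: R0=0x14 R1=0xd3 R2=0xc3 R3=0x91  N=1 Z=0
after  5: R0=0x14 R1=0xd3 R2=0xc3 R3=0xe7  N=1 Z=0
-- IRQ taken; context saved, return-PC = 6 --
mismatch: R0: reported 0x16 vs actual 0x14

BAD = R0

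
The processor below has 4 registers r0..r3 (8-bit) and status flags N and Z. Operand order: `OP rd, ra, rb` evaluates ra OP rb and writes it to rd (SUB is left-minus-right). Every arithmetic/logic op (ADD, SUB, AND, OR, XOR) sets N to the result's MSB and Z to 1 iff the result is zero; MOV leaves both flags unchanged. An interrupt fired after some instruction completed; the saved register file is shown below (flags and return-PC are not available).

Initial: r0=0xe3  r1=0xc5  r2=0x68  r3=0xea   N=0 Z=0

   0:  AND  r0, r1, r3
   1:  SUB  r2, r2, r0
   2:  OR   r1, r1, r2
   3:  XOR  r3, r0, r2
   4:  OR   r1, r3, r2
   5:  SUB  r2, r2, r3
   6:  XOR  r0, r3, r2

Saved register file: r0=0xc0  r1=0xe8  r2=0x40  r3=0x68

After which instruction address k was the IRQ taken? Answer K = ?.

after  0: r0=0xc0 r1=0xc5 r2=0x68 r3=0xea  N=1 Z=0
after  1: r0=0xc0 r1=0xc5 r2=0xa8 r3=0xea  N=1 Z=0
after  2: r0=0xc0 r1=0xed r2=0xa8 r3=0xea  N=1 Z=0
after  3: r0=0xc0 r1=0xed r2=0xa8 r3=0x68  N=0 Z=0
after  4: r0=0xc0 r1=0xe8 r2=0xa8 r3=0x68  N=1 Z=0
after  5: r0=0xc0 r1=0xe8 r2=0x40 r3=0x68  N=0 Z=0
-- IRQ taken; context saved, return-PC = 6 --

K = 5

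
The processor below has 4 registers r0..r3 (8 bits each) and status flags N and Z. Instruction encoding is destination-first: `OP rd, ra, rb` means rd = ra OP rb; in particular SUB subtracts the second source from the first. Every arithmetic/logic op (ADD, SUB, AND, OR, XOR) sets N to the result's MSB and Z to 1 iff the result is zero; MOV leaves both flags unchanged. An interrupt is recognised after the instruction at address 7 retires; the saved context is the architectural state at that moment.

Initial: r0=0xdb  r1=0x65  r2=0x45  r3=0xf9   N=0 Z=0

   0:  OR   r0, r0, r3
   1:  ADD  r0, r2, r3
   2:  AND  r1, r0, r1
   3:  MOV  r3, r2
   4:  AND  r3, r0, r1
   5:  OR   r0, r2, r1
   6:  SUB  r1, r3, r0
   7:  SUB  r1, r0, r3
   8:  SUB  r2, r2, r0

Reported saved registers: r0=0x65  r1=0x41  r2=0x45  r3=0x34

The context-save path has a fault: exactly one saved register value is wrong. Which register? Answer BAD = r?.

after  0: r0=0xfb r1=0x65 r2=0x45 r3=0xf9  N=1 Z=0
after  1: r0=0x3e r1=0x65 r2=0x45 r3=0xf9  N=0 Z=0
after  2: r0=0x3e r1=0x24 r2=0x45 r3=0xf9  N=0 Z=0
after  3: r0=0x3e r1=0x24 r2=0x45 r3=0x45  N=0 Z=0
after  4: r0=0x3e r1=0x24 r2=0x45 r3=0x24  N=0 Z=0
after  5: r0=0x65 r1=0x24 r2=0x45 r3=0x24  N=0 Z=0
after  6: r0=0x65 r1=0xbf r2=0x45 r3=0x24  N=1 Z=0
after  7: r0=0x65 r1=0x41 r2=0x45 r3=0x24  N=0 Z=0
-- IRQ taken; context saved, return-PC = 8 --
mismatch: r3: reported 0x34 vs actual 0x24

BAD = r3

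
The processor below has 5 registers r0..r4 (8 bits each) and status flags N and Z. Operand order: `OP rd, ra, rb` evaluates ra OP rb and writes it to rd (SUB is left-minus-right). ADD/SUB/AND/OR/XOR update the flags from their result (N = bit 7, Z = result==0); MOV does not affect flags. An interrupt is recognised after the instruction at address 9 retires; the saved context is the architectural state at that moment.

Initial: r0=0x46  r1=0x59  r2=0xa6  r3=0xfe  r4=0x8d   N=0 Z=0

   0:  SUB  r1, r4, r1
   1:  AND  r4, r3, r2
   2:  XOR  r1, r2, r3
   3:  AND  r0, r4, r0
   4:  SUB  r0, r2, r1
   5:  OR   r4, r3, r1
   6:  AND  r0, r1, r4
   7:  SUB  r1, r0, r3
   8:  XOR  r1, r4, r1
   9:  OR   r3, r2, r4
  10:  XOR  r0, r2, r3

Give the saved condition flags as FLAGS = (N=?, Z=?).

FLAGS = (N=1, Z=0)

after  0: r0=0x46 r1=0x34 r2=0xa6 r3=0xfe r4=0x8d  N=0 Z=0
after  1: r0=0x46 r1=0x34 r2=0xa6 r3=0xfe r4=0xa6  N=1 Z=0
after  2: r0=0x46 r1=0x58 r2=0xa6 r3=0xfe r4=0xa6  N=0 Z=0
after  3: r0=0x06 r1=0x58 r2=0xa6 r3=0xfe r4=0xa6  N=0 Z=0
after  4: r0=0x4e r1=0x58 r2=0xa6 r3=0xfe r4=0xa6  N=0 Z=0
after  5: r0=0x4e r1=0x58 r2=0xa6 r3=0xfe r4=0xfe  N=1 Z=0
after  6: r0=0x58 r1=0x58 r2=0xa6 r3=0xfe r4=0xfe  N=0 Z=0
after  7: r0=0x58 r1=0x5a r2=0xa6 r3=0xfe r4=0xfe  N=0 Z=0
after  8: r0=0x58 r1=0xa4 r2=0xa6 r3=0xfe r4=0xfe  N=1 Z=0
after  9: r0=0x58 r1=0xa4 r2=0xa6 r3=0xfe r4=0xfe  N=1 Z=0
-- IRQ taken; context saved, return-PC = 10 --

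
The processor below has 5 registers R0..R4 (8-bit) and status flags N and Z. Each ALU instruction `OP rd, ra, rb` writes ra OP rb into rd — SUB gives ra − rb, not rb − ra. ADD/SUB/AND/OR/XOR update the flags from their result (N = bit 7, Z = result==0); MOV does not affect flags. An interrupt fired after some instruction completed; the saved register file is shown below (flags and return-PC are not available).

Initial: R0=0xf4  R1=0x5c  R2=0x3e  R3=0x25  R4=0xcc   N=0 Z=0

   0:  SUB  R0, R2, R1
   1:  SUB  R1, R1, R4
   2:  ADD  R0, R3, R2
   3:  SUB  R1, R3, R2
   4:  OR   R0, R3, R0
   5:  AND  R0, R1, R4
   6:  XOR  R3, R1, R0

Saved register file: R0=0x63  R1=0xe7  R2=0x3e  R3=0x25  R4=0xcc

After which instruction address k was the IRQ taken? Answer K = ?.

K = 3

after  0: R0=0xe2 R1=0x5c R2=0x3e R3=0x25 R4=0xcc  N=1 Z=0
after  1: R0=0xe2 R1=0x90 R2=0x3e R3=0x25 R4=0xcc  N=1 Z=0
after  2: R0=0x63 R1=0x90 R2=0x3e R3=0x25 R4=0xcc  N=0 Z=0
after  3: R0=0x63 R1=0xe7 R2=0x3e R3=0x25 R4=0xcc  N=1 Z=0
-- IRQ taken; context saved, return-PC = 4 --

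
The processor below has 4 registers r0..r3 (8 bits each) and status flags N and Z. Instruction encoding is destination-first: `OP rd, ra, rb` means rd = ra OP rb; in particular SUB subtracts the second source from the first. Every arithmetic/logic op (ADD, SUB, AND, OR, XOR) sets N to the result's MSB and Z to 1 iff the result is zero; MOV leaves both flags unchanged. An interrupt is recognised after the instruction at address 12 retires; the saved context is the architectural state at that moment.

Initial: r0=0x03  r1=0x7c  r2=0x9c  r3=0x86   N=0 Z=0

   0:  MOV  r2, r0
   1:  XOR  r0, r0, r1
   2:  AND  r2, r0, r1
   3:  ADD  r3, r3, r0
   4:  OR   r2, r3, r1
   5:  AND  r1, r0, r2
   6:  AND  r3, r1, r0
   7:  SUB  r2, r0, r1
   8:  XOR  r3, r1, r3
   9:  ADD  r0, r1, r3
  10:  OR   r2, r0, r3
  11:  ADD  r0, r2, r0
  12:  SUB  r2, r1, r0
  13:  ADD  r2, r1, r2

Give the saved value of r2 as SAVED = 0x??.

after  0: r0=0x03 r1=0x7c r2=0x03 r3=0x86  N=0 Z=0
after  1: r0=0x7f r1=0x7c r2=0x03 r3=0x86  N=0 Z=0
after  2: r0=0x7f r1=0x7c r2=0x7c r3=0x86  N=0 Z=0
after  3: r0=0x7f r1=0x7c r2=0x7c r3=0x05  N=0 Z=0
after  4: r0=0x7f r1=0x7c r2=0x7d r3=0x05  N=0 Z=0
after  5: r0=0x7f r1=0x7d r2=0x7d r3=0x05  N=0 Z=0
after  6: r0=0x7f r1=0x7d r2=0x7d r3=0x7d  N=0 Z=0
after  7: r0=0x7f r1=0x7d r2=0x02 r3=0x7d  N=0 Z=0
after  8: r0=0x7f r1=0x7d r2=0x02 r3=0x00  N=0 Z=1
after  9: r0=0x7d r1=0x7d r2=0x02 r3=0x00  N=0 Z=0
after 10: r0=0x7d r1=0x7d r2=0x7d r3=0x00  N=0 Z=0
after 11: r0=0xfa r1=0x7d r2=0x7d r3=0x00  N=1 Z=0
after 12: r0=0xfa r1=0x7d r2=0x83 r3=0x00  N=1 Z=0
-- IRQ taken; context saved, return-PC = 13 --

SAVED = 0x83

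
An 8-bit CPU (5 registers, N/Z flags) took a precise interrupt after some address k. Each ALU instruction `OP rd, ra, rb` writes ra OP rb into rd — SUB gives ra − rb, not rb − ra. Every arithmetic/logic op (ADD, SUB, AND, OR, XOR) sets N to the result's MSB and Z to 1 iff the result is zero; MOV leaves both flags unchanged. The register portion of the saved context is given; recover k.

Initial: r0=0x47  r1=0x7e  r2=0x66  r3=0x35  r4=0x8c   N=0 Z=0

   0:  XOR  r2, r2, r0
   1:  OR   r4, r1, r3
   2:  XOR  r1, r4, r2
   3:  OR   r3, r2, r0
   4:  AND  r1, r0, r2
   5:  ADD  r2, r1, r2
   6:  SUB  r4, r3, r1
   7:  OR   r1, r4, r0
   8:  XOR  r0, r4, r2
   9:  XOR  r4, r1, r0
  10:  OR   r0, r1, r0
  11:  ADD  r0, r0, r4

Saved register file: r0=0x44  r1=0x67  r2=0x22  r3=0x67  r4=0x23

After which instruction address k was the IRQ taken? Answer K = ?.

K = 9

after  0: r0=0x47 r1=0x7e r2=0x21 r3=0x35 r4=0x8c  N=0 Z=0
after  1: r0=0x47 r1=0x7e r2=0x21 r3=0x35 r4=0x7f  N=0 Z=0
after  2: r0=0x47 r1=0x5e r2=0x21 r3=0x35 r4=0x7f  N=0 Z=0
after  3: r0=0x47 r1=0x5e r2=0x21 r3=0x67 r4=0x7f  N=0 Z=0
after  4: r0=0x47 r1=0x01 r2=0x21 r3=0x67 r4=0x7f  N=0 Z=0
after  5: r0=0x47 r1=0x01 r2=0x22 r3=0x67 r4=0x7f  N=0 Z=0
after  6: r0=0x47 r1=0x01 r2=0x22 r3=0x67 r4=0x66  N=0 Z=0
after  7: r0=0x47 r1=0x67 r2=0x22 r3=0x67 r4=0x66  N=0 Z=0
after  8: r0=0x44 r1=0x67 r2=0x22 r3=0x67 r4=0x66  N=0 Z=0
after  9: r0=0x44 r1=0x67 r2=0x22 r3=0x67 r4=0x23  N=0 Z=0
-- IRQ taken; context saved, return-PC = 10 --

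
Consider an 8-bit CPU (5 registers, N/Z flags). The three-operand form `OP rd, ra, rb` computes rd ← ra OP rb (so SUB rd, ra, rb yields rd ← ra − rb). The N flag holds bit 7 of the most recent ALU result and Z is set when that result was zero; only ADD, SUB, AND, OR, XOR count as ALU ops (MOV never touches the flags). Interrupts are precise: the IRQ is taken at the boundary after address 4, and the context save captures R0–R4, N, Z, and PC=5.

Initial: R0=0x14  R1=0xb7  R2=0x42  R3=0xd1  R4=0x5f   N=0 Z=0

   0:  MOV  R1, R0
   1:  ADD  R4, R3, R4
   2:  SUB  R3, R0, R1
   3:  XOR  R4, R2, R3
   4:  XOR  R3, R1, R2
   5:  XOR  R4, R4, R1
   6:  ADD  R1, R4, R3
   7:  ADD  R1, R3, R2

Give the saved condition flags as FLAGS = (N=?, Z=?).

after  0: R0=0x14 R1=0x14 R2=0x42 R3=0xd1 R4=0x5f  N=0 Z=0
after  1: R0=0x14 R1=0x14 R2=0x42 R3=0xd1 R4=0x30  N=0 Z=0
after  2: R0=0x14 R1=0x14 R2=0x42 R3=0x00 R4=0x30  N=0 Z=1
after  3: R0=0x14 R1=0x14 R2=0x42 R3=0x00 R4=0x42  N=0 Z=0
after  4: R0=0x14 R1=0x14 R2=0x42 R3=0x56 R4=0x42  N=0 Z=0
-- IRQ taken; context saved, return-PC = 5 --

FLAGS = (N=0, Z=0)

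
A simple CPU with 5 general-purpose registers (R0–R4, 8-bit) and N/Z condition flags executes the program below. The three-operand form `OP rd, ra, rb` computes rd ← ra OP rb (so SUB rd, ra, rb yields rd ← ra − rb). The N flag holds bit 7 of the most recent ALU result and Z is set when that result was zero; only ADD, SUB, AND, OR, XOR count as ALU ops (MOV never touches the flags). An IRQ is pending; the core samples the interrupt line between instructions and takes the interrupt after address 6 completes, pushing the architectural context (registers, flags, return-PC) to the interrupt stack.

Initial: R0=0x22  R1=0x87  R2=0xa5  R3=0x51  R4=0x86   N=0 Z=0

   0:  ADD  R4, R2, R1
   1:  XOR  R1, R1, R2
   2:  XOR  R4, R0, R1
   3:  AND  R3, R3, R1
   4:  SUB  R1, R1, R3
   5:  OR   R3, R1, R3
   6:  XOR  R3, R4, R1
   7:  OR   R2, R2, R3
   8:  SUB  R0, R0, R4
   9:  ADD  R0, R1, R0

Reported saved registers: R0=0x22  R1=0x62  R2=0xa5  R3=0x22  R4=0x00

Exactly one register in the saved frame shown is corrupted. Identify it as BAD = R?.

after  0: R0=0x22 R1=0x87 R2=0xa5 R3=0x51 R4=0x2c  N=0 Z=0
after  1: R0=0x22 R1=0x22 R2=0xa5 R3=0x51 R4=0x2c  N=0 Z=0
after  2: R0=0x22 R1=0x22 R2=0xa5 R3=0x51 R4=0x00  N=0 Z=1
after  3: R0=0x22 R1=0x22 R2=0xa5 R3=0x00 R4=0x00  N=0 Z=1
after  4: R0=0x22 R1=0x22 R2=0xa5 R3=0x00 R4=0x00  N=0 Z=0
after  5: R0=0x22 R1=0x22 R2=0xa5 R3=0x22 R4=0x00  N=0 Z=0
after  6: R0=0x22 R1=0x22 R2=0xa5 R3=0x22 R4=0x00  N=0 Z=0
-- IRQ taken; context saved, return-PC = 7 --
mismatch: R1: reported 0x62 vs actual 0x22

BAD = R1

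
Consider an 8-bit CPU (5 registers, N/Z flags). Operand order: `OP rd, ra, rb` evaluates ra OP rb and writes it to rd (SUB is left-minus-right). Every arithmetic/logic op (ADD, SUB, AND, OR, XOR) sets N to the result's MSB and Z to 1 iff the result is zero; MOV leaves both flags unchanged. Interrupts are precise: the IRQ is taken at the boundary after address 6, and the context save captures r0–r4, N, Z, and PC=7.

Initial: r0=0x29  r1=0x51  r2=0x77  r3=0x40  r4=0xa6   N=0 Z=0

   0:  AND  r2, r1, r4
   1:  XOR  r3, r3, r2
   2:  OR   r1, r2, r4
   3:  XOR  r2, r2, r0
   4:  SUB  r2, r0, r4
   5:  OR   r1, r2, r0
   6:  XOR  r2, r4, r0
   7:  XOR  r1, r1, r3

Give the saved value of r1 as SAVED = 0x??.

after  0: r0=0x29 r1=0x51 r2=0x00 r3=0x40 r4=0xa6  N=0 Z=1
after  1: r0=0x29 r1=0x51 r2=0x00 r3=0x40 r4=0xa6  N=0 Z=0
after  2: r0=0x29 r1=0xa6 r2=0x00 r3=0x40 r4=0xa6  N=1 Z=0
after  3: r0=0x29 r1=0xa6 r2=0x29 r3=0x40 r4=0xa6  N=0 Z=0
after  4: r0=0x29 r1=0xa6 r2=0x83 r3=0x40 r4=0xa6  N=1 Z=0
after  5: r0=0x29 r1=0xab r2=0x83 r3=0x40 r4=0xa6  N=1 Z=0
after  6: r0=0x29 r1=0xab r2=0x8f r3=0x40 r4=0xa6  N=1 Z=0
-- IRQ taken; context saved, return-PC = 7 --

SAVED = 0xab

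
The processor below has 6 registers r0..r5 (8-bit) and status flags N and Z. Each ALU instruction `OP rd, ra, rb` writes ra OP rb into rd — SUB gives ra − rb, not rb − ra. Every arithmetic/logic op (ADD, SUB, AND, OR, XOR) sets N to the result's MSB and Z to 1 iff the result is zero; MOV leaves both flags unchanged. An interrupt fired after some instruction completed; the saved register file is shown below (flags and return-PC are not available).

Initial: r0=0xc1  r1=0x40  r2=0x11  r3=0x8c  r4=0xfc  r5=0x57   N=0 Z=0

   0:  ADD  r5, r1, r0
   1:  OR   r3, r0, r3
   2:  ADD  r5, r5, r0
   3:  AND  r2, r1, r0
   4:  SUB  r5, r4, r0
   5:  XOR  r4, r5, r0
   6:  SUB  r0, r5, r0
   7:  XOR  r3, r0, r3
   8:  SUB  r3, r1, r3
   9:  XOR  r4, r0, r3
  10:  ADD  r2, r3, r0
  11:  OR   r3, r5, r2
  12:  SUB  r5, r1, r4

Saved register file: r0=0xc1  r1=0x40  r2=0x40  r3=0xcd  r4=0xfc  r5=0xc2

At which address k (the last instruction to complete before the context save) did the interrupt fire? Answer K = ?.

after  0: r0=0xc1 r1=0x40 r2=0x11 r3=0x8c r4=0xfc r5=0x01  N=0 Z=0
after  1: r0=0xc1 r1=0x40 r2=0x11 r3=0xcd r4=0xfc r5=0x01  N=1 Z=0
after  2: r0=0xc1 r1=0x40 r2=0x11 r3=0xcd r4=0xfc r5=0xc2  N=1 Z=0
after  3: r0=0xc1 r1=0x40 r2=0x40 r3=0xcd r4=0xfc r5=0xc2  N=0 Z=0
-- IRQ taken; context saved, return-PC = 4 --

K = 3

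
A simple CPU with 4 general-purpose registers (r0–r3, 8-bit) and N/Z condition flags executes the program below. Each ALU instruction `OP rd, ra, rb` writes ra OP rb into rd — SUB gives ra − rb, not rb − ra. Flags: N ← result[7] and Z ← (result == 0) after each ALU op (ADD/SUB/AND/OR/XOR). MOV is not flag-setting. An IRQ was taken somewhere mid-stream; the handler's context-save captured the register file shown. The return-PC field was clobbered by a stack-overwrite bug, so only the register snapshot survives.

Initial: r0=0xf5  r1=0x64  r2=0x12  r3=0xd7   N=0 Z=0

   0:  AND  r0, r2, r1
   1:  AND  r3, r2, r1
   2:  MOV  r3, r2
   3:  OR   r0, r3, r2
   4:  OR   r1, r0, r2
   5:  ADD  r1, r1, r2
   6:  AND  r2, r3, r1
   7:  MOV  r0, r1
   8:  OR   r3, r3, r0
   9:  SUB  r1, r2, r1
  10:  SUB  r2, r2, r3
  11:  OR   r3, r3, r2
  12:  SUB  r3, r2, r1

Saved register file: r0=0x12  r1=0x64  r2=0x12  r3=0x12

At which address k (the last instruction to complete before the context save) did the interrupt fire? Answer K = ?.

after  0: r0=0x00 r1=0x64 r2=0x12 r3=0xd7  N=0 Z=1
after  1: r0=0x00 r1=0x64 r2=0x12 r3=0x00  N=0 Z=1
after  2: r0=0x00 r1=0x64 r2=0x12 r3=0x12  N=0 Z=1
after  3: r0=0x12 r1=0x64 r2=0x12 r3=0x12  N=0 Z=0
-- IRQ taken; context saved, return-PC = 4 --

K = 3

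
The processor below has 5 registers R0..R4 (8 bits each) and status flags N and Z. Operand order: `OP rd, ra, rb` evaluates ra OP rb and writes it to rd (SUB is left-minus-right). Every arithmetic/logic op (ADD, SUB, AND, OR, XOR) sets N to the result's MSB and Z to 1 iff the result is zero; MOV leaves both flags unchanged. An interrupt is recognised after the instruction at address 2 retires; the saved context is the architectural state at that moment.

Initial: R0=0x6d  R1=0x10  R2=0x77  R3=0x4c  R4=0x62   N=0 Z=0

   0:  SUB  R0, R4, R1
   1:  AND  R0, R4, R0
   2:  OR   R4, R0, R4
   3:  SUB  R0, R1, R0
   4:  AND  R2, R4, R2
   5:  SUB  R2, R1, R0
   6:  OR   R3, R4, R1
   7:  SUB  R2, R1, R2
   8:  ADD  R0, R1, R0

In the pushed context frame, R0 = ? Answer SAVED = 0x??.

after  0: R0=0x52 R1=0x10 R2=0x77 R3=0x4c R4=0x62  N=0 Z=0
after  1: R0=0x42 R1=0x10 R2=0x77 R3=0x4c R4=0x62  N=0 Z=0
after  2: R0=0x42 R1=0x10 R2=0x77 R3=0x4c R4=0x62  N=0 Z=0
-- IRQ taken; context saved, return-PC = 3 --

SAVED = 0x42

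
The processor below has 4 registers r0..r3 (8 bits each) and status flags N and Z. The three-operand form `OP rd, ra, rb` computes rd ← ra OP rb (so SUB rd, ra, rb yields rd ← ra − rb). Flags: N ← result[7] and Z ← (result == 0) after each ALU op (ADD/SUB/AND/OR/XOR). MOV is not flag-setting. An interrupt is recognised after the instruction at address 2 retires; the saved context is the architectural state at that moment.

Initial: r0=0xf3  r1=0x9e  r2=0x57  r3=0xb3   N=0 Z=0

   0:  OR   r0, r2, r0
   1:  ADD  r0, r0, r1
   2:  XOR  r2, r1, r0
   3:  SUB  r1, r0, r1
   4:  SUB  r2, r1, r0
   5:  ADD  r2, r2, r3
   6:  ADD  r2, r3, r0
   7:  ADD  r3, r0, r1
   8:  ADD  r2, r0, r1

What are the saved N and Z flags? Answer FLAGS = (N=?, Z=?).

FLAGS = (N=0, Z=0)

after  0: r0=0xf7 r1=0x9e r2=0x57 r3=0xb3  N=1 Z=0
after  1: r0=0x95 r1=0x9e r2=0x57 r3=0xb3  N=1 Z=0
after  2: r0=0x95 r1=0x9e r2=0x0b r3=0xb3  N=0 Z=0
-- IRQ taken; context saved, return-PC = 3 --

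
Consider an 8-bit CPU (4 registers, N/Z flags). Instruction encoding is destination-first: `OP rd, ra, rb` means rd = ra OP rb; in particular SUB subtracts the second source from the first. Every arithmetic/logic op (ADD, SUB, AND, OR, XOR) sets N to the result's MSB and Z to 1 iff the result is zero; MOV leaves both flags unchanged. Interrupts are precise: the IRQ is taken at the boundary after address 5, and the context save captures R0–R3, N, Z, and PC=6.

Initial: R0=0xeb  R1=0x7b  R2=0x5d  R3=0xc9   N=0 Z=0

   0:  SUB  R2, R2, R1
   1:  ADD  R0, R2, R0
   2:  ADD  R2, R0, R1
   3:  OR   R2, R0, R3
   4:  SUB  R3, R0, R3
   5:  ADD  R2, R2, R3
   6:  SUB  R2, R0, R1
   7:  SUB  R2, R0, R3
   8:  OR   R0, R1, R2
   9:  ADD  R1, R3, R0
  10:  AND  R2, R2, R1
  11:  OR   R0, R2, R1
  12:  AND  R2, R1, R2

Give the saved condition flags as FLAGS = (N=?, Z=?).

FLAGS = (N=1, Z=0)

after  0: R0=0xeb R1=0x7b R2=0xe2 R3=0xc9  N=1 Z=0
after  1: R0=0xcd R1=0x7b R2=0xe2 R3=0xc9  N=1 Z=0
after  2: R0=0xcd R1=0x7b R2=0x48 R3=0xc9  N=0 Z=0
after  3: R0=0xcd R1=0x7b R2=0xcd R3=0xc9  N=1 Z=0
after  4: R0=0xcd R1=0x7b R2=0xcd R3=0x04  N=0 Z=0
after  5: R0=0xcd R1=0x7b R2=0xd1 R3=0x04  N=1 Z=0
-- IRQ taken; context saved, return-PC = 6 --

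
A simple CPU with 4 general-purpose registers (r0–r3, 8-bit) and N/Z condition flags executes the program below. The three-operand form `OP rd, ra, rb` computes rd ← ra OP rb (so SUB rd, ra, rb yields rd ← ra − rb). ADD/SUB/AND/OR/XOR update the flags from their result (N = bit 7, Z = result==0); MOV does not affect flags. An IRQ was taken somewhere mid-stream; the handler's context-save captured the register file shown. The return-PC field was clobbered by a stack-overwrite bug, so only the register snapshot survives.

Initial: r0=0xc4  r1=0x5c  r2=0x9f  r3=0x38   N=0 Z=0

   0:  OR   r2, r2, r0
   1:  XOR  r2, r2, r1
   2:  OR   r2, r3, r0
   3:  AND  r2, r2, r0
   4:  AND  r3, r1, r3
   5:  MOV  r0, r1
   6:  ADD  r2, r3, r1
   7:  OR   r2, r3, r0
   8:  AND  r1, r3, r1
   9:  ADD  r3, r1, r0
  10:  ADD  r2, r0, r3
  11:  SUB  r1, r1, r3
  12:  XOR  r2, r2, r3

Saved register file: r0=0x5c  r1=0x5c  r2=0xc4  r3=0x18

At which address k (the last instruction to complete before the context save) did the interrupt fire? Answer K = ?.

after  0: r0=0xc4 r1=0x5c r2=0xdf r3=0x38  N=1 Z=0
after  1: r0=0xc4 r1=0x5c r2=0x83 r3=0x38  N=1 Z=0
after  2: r0=0xc4 r1=0x5c r2=0xfc r3=0x38  N=1 Z=0
after  3: r0=0xc4 r1=0x5c r2=0xc4 r3=0x38  N=1 Z=0
after  4: r0=0xc4 r1=0x5c r2=0xc4 r3=0x18  N=0 Z=0
after  5: r0=0x5c r1=0x5c r2=0xc4 r3=0x18  N=0 Z=0
-- IRQ taken; context saved, return-PC = 6 --

K = 5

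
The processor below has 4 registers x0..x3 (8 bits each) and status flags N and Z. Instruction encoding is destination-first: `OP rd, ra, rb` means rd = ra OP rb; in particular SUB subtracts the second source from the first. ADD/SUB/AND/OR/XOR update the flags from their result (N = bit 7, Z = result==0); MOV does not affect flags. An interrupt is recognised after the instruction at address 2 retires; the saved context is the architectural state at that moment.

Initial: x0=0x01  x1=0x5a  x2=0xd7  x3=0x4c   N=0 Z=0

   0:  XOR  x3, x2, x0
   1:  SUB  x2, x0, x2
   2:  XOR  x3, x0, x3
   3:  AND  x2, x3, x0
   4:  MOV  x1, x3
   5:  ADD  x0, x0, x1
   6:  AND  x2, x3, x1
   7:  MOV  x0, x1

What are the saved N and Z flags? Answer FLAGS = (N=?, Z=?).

FLAGS = (N=1, Z=0)

after  0: x0=0x01 x1=0x5a x2=0xd7 x3=0xd6  N=1 Z=0
after  1: x0=0x01 x1=0x5a x2=0x2a x3=0xd6  N=0 Z=0
after  2: x0=0x01 x1=0x5a x2=0x2a x3=0xd7  N=1 Z=0
-- IRQ taken; context saved, return-PC = 3 --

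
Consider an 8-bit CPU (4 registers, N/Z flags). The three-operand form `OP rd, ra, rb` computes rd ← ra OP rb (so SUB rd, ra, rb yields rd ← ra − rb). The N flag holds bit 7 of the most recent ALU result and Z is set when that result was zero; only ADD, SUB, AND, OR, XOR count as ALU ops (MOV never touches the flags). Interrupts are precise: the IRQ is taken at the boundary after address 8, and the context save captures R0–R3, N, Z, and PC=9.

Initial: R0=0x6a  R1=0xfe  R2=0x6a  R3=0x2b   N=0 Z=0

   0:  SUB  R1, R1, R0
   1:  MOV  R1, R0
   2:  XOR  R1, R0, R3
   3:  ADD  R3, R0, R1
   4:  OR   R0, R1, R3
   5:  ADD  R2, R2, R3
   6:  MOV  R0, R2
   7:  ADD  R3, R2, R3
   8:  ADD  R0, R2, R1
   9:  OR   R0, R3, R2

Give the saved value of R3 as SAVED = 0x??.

SAVED = 0xc0

after  0: R0=0x6a R1=0x94 R2=0x6a R3=0x2b  N=1 Z=0
after  1: R0=0x6a R1=0x6a R2=0x6a R3=0x2b  N=1 Z=0
after  2: R0=0x6a R1=0x41 R2=0x6a R3=0x2b  N=0 Z=0
after  3: R0=0x6a R1=0x41 R2=0x6a R3=0xab  N=1 Z=0
after  4: R0=0xeb R1=0x41 R2=0x6a R3=0xab  N=1 Z=0
after  5: R0=0xeb R1=0x41 R2=0x15 R3=0xab  N=0 Z=0
after  6: R0=0x15 R1=0x41 R2=0x15 R3=0xab  N=0 Z=0
after  7: R0=0x15 R1=0x41 R2=0x15 R3=0xc0  N=1 Z=0
after  8: R0=0x56 R1=0x41 R2=0x15 R3=0xc0  N=0 Z=0
-- IRQ taken; context saved, return-PC = 9 --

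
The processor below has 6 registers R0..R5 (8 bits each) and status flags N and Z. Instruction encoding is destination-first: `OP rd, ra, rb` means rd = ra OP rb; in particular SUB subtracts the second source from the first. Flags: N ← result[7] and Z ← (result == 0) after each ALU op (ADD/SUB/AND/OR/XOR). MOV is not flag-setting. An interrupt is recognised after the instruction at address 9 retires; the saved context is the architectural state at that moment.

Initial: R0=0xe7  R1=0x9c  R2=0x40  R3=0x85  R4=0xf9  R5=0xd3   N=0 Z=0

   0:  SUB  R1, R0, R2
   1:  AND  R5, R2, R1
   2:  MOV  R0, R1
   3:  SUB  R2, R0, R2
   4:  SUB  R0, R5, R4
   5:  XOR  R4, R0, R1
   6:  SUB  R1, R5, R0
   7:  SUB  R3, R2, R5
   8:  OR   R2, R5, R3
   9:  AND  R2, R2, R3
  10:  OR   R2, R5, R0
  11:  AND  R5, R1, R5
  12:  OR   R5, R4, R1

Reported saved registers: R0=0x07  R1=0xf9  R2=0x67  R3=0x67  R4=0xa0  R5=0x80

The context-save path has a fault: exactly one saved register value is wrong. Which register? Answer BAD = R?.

after  0: R0=0xe7 R1=0xa7 R2=0x40 R3=0x85 R4=0xf9 R5=0xd3  N=1 Z=0
after  1: R0=0xe7 R1=0xa7 R2=0x40 R3=0x85 R4=0xf9 R5=0x00  N=0 Z=1
after  2: R0=0xa7 R1=0xa7 R2=0x40 R3=0x85 R4=0xf9 R5=0x00  N=0 Z=1
after  3: R0=0xa7 R1=0xa7 R2=0x67 R3=0x85 R4=0xf9 R5=0x00  N=0 Z=0
after  4: R0=0x07 R1=0xa7 R2=0x67 R3=0x85 R4=0xf9 R5=0x00  N=0 Z=0
after  5: R0=0x07 R1=0xa7 R2=0x67 R3=0x85 R4=0xa0 R5=0x00  N=1 Z=0
after  6: R0=0x07 R1=0xf9 R2=0x67 R3=0x85 R4=0xa0 R5=0x00  N=1 Z=0
after  7: R0=0x07 R1=0xf9 R2=0x67 R3=0x67 R4=0xa0 R5=0x00  N=0 Z=0
after  8: R0=0x07 R1=0xf9 R2=0x67 R3=0x67 R4=0xa0 R5=0x00  N=0 Z=0
after  9: R0=0x07 R1=0xf9 R2=0x67 R3=0x67 R4=0xa0 R5=0x00  N=0 Z=0
-- IRQ taken; context saved, return-PC = 10 --
mismatch: R5: reported 0x80 vs actual 0x00

BAD = R5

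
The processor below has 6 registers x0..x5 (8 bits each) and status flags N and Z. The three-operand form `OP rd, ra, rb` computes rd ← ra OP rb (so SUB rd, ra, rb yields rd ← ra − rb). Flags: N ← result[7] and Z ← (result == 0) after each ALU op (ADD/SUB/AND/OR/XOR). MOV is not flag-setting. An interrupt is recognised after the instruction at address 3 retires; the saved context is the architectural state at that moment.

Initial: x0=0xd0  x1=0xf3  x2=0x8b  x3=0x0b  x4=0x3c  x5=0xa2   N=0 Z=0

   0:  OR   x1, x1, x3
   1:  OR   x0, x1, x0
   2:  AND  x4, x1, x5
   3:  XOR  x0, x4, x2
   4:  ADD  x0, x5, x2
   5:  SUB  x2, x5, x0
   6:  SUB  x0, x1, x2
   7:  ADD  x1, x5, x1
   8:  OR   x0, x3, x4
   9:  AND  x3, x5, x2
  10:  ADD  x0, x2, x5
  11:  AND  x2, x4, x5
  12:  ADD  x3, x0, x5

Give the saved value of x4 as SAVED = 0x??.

SAVED = 0xa2

after  0: x0=0xd0 x1=0xfb x2=0x8b x3=0x0b x4=0x3c x5=0xa2  N=1 Z=0
after  1: x0=0xfb x1=0xfb x2=0x8b x3=0x0b x4=0x3c x5=0xa2  N=1 Z=0
after  2: x0=0xfb x1=0xfb x2=0x8b x3=0x0b x4=0xa2 x5=0xa2  N=1 Z=0
after  3: x0=0x29 x1=0xfb x2=0x8b x3=0x0b x4=0xa2 x5=0xa2  N=0 Z=0
-- IRQ taken; context saved, return-PC = 4 --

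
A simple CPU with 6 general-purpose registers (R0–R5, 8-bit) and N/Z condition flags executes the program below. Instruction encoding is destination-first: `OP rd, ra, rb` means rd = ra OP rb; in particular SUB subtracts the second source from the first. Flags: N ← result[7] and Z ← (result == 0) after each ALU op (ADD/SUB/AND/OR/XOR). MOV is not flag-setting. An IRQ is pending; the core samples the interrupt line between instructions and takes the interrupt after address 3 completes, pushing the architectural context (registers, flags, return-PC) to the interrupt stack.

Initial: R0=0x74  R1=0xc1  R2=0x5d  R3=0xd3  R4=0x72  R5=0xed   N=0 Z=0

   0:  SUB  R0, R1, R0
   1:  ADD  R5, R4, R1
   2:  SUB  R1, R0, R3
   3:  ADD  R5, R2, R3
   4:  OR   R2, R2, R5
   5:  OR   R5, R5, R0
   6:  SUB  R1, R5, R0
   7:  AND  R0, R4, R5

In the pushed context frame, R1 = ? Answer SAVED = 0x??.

after  0: R0=0x4d R1=0xc1 R2=0x5d R3=0xd3 R4=0x72 R5=0xed  N=0 Z=0
after  1: R0=0x4d R1=0xc1 R2=0x5d R3=0xd3 R4=0x72 R5=0x33  N=0 Z=0
after  2: R0=0x4d R1=0x7a R2=0x5d R3=0xd3 R4=0x72 R5=0x33  N=0 Z=0
after  3: R0=0x4d R1=0x7a R2=0x5d R3=0xd3 R4=0x72 R5=0x30  N=0 Z=0
-- IRQ taken; context saved, return-PC = 4 --

SAVED = 0x7a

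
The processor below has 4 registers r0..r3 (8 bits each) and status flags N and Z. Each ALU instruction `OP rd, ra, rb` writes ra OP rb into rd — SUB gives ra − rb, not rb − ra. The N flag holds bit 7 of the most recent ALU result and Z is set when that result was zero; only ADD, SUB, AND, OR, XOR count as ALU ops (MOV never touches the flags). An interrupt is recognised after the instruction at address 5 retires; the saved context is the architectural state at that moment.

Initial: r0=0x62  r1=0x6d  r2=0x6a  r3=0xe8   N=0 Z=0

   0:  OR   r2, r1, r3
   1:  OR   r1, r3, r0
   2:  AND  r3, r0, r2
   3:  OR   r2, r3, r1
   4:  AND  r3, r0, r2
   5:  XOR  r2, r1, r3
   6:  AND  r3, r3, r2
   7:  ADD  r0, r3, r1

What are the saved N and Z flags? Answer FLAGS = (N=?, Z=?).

FLAGS = (N=1, Z=0)

after  0: r0=0x62 r1=0x6d r2=0xed r3=0xe8  N=1 Z=0
after  1: r0=0x62 r1=0xea r2=0xed r3=0xe8  N=1 Z=0
after  2: r0=0x62 r1=0xea r2=0xed r3=0x60  N=0 Z=0
after  3: r0=0x62 r1=0xea r2=0xea r3=0x60  N=1 Z=0
after  4: r0=0x62 r1=0xea r2=0xea r3=0x62  N=0 Z=0
after  5: r0=0x62 r1=0xea r2=0x88 r3=0x62  N=1 Z=0
-- IRQ taken; context saved, return-PC = 6 --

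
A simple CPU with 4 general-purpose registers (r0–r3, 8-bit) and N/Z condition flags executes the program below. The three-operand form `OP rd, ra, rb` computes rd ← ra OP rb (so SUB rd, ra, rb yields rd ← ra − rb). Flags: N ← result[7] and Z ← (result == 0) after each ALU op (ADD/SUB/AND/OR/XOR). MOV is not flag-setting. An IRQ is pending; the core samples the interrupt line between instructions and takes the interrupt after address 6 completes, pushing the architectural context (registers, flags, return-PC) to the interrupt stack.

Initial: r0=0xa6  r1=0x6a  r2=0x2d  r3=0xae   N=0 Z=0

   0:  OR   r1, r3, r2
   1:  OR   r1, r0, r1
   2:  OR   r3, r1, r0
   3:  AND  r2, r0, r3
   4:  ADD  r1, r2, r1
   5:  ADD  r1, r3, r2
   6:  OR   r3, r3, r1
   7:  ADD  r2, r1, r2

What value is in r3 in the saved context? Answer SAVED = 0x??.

after  0: r0=0xa6 r1=0xaf r2=0x2d r3=0xae  N=1 Z=0
after  1: r0=0xa6 r1=0xaf r2=0x2d r3=0xae  N=1 Z=0
after  2: r0=0xa6 r1=0xaf r2=0x2d r3=0xaf  N=1 Z=0
after  3: r0=0xa6 r1=0xaf r2=0xa6 r3=0xaf  N=1 Z=0
after  4: r0=0xa6 r1=0x55 r2=0xa6 r3=0xaf  N=0 Z=0
after  5: r0=0xa6 r1=0x55 r2=0xa6 r3=0xaf  N=0 Z=0
after  6: r0=0xa6 r1=0x55 r2=0xa6 r3=0xff  N=1 Z=0
-- IRQ taken; context saved, return-PC = 7 --

SAVED = 0xff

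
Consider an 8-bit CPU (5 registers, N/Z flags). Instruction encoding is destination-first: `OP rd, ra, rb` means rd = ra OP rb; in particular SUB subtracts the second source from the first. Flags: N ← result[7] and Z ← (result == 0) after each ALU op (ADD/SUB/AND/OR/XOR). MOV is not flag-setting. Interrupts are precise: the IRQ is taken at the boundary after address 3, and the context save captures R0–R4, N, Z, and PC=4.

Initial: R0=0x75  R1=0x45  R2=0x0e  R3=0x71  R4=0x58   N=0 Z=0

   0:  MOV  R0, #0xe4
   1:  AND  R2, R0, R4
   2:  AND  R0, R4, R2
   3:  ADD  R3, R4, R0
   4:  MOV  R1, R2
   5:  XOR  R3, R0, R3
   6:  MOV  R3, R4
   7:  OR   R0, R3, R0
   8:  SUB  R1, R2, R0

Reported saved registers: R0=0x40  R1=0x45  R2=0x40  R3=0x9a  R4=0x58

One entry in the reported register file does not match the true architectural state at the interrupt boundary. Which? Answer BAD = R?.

after  0: R0=0xe4 R1=0x45 R2=0x0e R3=0x71 R4=0x58  N=0 Z=0
after  1: R0=0xe4 R1=0x45 R2=0x40 R3=0x71 R4=0x58  N=0 Z=0
after  2: R0=0x40 R1=0x45 R2=0x40 R3=0x71 R4=0x58  N=0 Z=0
after  3: R0=0x40 R1=0x45 R2=0x40 R3=0x98 R4=0x58  N=1 Z=0
-- IRQ taken; context saved, return-PC = 4 --
mismatch: R3: reported 0x9a vs actual 0x98

BAD = R3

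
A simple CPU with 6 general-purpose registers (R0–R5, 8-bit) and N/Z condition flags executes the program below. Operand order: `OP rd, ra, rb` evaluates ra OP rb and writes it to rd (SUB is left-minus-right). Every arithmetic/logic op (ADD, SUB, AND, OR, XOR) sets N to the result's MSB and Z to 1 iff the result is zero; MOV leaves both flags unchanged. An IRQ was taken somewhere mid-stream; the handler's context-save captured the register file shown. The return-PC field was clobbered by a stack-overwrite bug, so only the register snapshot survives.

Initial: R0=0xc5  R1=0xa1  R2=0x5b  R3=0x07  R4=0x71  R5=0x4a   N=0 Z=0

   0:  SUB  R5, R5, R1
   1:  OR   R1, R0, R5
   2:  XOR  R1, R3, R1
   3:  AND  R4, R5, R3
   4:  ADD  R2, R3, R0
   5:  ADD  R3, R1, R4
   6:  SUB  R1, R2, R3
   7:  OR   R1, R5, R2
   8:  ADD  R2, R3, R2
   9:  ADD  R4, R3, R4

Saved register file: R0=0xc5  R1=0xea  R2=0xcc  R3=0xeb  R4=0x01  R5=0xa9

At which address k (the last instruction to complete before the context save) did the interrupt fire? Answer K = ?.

K = 5

after  0: R0=0xc5 R1=0xa1 R2=0x5b R3=0x07 R4=0x71 R5=0xa9  N=1 Z=0
after  1: R0=0xc5 R1=0xed R2=0x5b R3=0x07 R4=0x71 R5=0xa9  N=1 Z=0
after  2: R0=0xc5 R1=0xea R2=0x5b R3=0x07 R4=0x71 R5=0xa9  N=1 Z=0
after  3: R0=0xc5 R1=0xea R2=0x5b R3=0x07 R4=0x01 R5=0xa9  N=0 Z=0
after  4: R0=0xc5 R1=0xea R2=0xcc R3=0x07 R4=0x01 R5=0xa9  N=1 Z=0
after  5: R0=0xc5 R1=0xea R2=0xcc R3=0xeb R4=0x01 R5=0xa9  N=1 Z=0
-- IRQ taken; context saved, return-PC = 6 --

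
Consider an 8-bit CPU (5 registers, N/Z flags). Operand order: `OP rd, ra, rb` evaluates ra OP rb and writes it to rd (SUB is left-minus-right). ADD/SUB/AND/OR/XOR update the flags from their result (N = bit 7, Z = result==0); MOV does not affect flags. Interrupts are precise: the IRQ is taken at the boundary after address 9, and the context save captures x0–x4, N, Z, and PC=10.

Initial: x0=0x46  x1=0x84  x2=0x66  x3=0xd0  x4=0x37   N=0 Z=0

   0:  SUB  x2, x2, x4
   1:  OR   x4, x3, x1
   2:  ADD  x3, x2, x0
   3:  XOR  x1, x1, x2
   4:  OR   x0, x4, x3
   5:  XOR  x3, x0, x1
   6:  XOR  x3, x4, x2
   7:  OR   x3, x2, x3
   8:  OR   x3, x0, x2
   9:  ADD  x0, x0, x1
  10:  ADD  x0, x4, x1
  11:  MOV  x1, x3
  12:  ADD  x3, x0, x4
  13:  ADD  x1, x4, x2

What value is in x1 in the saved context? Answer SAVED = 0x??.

SAVED = 0xab

after  0: x0=0x46 x1=0x84 x2=0x2f x3=0xd0 x4=0x37  N=0 Z=0
after  1: x0=0x46 x1=0x84 x2=0x2f x3=0xd0 x4=0xd4  N=1 Z=0
after  2: x0=0x46 x1=0x84 x2=0x2f x3=0x75 x4=0xd4  N=0 Z=0
after  3: x0=0x46 x1=0xab x2=0x2f x3=0x75 x4=0xd4  N=1 Z=0
after  4: x0=0xf5 x1=0xab x2=0x2f x3=0x75 x4=0xd4  N=1 Z=0
after  5: x0=0xf5 x1=0xab x2=0x2f x3=0x5e x4=0xd4  N=0 Z=0
after  6: x0=0xf5 x1=0xab x2=0x2f x3=0xfb x4=0xd4  N=1 Z=0
after  7: x0=0xf5 x1=0xab x2=0x2f x3=0xff x4=0xd4  N=1 Z=0
after  8: x0=0xf5 x1=0xab x2=0x2f x3=0xff x4=0xd4  N=1 Z=0
after  9: x0=0xa0 x1=0xab x2=0x2f x3=0xff x4=0xd4  N=1 Z=0
-- IRQ taken; context saved, return-PC = 10 --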